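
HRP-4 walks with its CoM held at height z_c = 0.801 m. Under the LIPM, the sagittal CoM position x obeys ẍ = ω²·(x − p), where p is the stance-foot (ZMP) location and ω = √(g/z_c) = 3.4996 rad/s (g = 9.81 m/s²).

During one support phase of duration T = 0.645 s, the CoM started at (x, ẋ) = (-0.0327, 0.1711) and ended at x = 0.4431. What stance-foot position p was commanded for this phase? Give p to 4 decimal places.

ωT = 3.4996·0.645 = 2.257242; cosh(ωT) = 4.830667, sinh(ωT) = 4.726028
x(T) = p + (x₀−p)·cosh(ωT) + (ẋ₀/ω)·sinh(ωT) ⇒ p·(1 − cosh) = x(T) − x₀·cosh − (ẋ₀/ω)·sinh
numerator   = 0.4431 − (-0.0327)·4.830667 − (0.1711/3.4996)·4.726028 = 0.370001
denominator = 1 − 4.830667 = -3.830667
p = 0.370001 / -3.830667 = -0.0966

p = -0.0966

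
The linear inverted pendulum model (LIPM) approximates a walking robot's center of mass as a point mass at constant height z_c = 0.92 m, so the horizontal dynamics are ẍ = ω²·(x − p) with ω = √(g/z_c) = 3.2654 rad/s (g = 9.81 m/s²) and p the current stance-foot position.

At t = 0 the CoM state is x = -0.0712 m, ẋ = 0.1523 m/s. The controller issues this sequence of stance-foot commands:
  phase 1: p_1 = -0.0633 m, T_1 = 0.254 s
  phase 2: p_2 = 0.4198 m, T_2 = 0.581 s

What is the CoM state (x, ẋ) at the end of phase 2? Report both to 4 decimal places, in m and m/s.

x = -0.9327, ẋ = -4.1681

phase 1: p=-0.0633, T=0.254, ωT=0.829412, cosh=1.364138, sinh=0.927832; start (x,ẋ)=(-0.071200, 0.152300) → end (x,ẋ)=(-0.030802, 0.183823)
phase 2: p=0.4198, T=0.581, ωT=1.897197, cosh=3.408586, sinh=3.258597; start (x,ẋ)=(-0.030802, 0.183823) → end (x,ẋ)=(-0.932676, -4.168110)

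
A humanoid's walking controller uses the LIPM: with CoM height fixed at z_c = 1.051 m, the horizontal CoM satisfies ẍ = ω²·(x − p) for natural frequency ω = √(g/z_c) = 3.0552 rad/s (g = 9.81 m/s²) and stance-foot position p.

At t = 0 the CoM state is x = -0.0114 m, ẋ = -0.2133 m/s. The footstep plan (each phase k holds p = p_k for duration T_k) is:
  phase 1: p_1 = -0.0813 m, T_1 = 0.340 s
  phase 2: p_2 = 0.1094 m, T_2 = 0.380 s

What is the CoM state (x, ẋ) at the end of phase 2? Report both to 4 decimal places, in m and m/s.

phase 1: p=-0.0813, T=0.340, ωT=1.038768, cosh=1.589812, sinh=1.235922; start (x,ẋ)=(-0.011400, -0.213300) → end (x,ẋ)=(-0.056458, -0.075165)
phase 2: p=0.1094, T=0.380, ωT=1.160976, cosh=1.753114, sinh=1.439934; start (x,ẋ)=(-0.056458, -0.075165) → end (x,ẋ)=(-0.216795, -0.861432)

x = -0.2168, ẋ = -0.8614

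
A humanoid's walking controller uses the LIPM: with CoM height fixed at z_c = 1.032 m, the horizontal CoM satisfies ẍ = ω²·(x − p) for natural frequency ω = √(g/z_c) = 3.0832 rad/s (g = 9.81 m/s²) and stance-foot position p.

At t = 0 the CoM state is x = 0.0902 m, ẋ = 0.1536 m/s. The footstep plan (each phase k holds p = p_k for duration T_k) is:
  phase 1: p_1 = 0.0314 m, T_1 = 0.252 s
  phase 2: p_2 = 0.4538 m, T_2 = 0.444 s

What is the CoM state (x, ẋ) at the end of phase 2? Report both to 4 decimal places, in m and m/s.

phase 1: p=0.0314, T=0.252, ωT=0.776966, cosh=1.317332, sinh=0.857533; start (x,ẋ)=(0.090200, 0.153600) → end (x,ẋ)=(0.151580, 0.357806)
phase 2: p=0.4538, T=0.444, ωT=1.368941, cosh=2.092780, sinh=1.838404; start (x,ẋ)=(0.151580, 0.357806) → end (x,ẋ)=(0.034667, -0.964224)

x = 0.0347, ẋ = -0.9642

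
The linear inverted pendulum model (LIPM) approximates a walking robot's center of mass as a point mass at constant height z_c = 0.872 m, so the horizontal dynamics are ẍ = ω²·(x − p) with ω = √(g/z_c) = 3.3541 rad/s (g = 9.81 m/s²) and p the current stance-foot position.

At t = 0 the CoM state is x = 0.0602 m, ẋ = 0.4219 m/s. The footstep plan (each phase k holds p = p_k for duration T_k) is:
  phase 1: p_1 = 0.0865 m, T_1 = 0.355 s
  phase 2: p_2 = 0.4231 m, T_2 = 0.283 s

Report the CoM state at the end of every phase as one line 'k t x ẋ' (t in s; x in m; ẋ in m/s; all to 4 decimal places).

phase 1: p=0.0865, T=0.355, ωT=1.190705, cosh=1.796704, sinh=1.492697; start (x,ẋ)=(0.060200, 0.421900) → end (x,ẋ)=(0.227008, 0.626354)
phase 2: p=0.4231, T=0.283, ωT=0.949210, cosh=1.485358, sinh=1.098311; start (x,ẋ)=(0.227008, 0.626354) → end (x,ẋ)=(0.336934, 0.207986)

1 0.3550 0.2270 0.6264
2 0.6380 0.3369 0.2080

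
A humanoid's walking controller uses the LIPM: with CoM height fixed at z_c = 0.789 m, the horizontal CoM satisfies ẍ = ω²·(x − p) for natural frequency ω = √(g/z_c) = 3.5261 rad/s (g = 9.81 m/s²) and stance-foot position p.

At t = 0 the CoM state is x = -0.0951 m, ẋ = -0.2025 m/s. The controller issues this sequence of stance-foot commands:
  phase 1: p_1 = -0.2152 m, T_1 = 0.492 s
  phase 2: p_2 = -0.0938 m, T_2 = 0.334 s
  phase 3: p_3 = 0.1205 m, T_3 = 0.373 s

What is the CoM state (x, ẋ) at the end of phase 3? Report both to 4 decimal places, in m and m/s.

x = 1.1031, ẋ = 3.6938

phase 1: p=-0.2152, T=0.492, ωT=1.734841, cosh=2.922228, sinh=2.745800; start (x,ẋ)=(-0.095100, -0.202500) → end (x,ẋ)=(-0.021929, 0.571053)
phase 2: p=-0.0938, T=0.334, ωT=1.177717, cosh=1.777468, sinh=1.469487; start (x,ẋ)=(-0.021929, 0.571053) → end (x,ẋ)=(0.271933, 1.387433)
phase 3: p=0.1205, T=0.373, ωT=1.315235, cosh=1.997019, sinh=1.728608; start (x,ẋ)=(0.271933, 1.387433) → end (x,ẋ)=(1.103079, 3.693751)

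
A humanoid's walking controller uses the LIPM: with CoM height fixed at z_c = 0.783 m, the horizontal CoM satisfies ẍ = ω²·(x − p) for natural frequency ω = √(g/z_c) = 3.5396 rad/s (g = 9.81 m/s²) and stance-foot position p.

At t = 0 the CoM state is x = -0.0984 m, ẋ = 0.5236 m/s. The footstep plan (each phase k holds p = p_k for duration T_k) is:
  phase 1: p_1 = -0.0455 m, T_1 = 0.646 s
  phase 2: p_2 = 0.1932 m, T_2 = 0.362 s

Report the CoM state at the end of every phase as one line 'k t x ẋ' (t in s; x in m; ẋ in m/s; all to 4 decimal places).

1 0.6460 0.4119 1.6912
2 1.0080 1.4114 4.5666

phase 1: p=-0.0455, T=0.646, ωT=2.286582, cosh=4.971426, sinh=4.869813; start (x,ẋ)=(-0.098400, 0.523600) → end (x,ẋ)=(0.411885, 1.691191)
phase 2: p=0.1932, T=0.362, ωT=1.281335, cosh=1.939556, sinh=1.661889; start (x,ẋ)=(0.411885, 1.691191) → end (x,ẋ)=(1.411389, 4.566558)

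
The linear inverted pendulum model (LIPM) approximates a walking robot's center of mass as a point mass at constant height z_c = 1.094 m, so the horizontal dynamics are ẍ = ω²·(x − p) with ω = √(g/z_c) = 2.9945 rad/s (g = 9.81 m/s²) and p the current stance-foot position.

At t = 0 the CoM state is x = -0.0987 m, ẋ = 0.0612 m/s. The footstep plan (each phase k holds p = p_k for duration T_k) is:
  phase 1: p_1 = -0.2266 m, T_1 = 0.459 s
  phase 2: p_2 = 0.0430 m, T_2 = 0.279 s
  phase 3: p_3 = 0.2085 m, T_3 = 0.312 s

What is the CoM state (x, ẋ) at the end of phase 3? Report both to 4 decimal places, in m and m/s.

x = 0.8744, ẋ = 2.3123

phase 1: p=-0.2266, T=0.459, ωT=1.374475, cosh=2.102988, sinh=1.850015; start (x,ẋ)=(-0.098700, 0.061200) → end (x,ẋ)=(0.080182, 0.837252)
phase 2: p=0.0430, T=0.279, ωT=0.835466, cosh=1.369780, sinh=0.936107; start (x,ẋ)=(0.080182, 0.837252) → end (x,ẋ)=(0.355663, 1.251078)
phase 3: p=0.2085, T=0.312, ωT=0.934284, cosh=1.469129, sinh=1.076262; start (x,ẋ)=(0.355663, 1.251078) → end (x,ẋ)=(0.874355, 2.312282)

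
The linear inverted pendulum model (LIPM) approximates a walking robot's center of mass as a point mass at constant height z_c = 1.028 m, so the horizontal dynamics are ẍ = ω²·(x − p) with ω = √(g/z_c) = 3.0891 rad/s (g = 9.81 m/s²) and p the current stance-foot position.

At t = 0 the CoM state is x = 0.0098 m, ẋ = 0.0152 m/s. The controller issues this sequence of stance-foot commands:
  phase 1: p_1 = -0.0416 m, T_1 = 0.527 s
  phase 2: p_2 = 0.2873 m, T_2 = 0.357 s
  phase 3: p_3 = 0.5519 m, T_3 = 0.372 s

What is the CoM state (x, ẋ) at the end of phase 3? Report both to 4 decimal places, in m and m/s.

phase 1: p=-0.0416, T=0.527, ωT=1.627956, cosh=2.644891, sinh=2.448561; start (x,ẋ)=(0.009800, 0.015200) → end (x,ẋ)=(0.106396, 0.428984)
phase 2: p=0.2873, T=0.357, ωT=1.102809, cosh=1.672277, sinh=1.340339; start (x,ẋ)=(0.106396, 0.428984) → end (x,ẋ)=(0.170911, -0.031644)
phase 3: p=0.5519, T=0.372, ωT=1.149145, cosh=1.736201, sinh=1.419293; start (x,ẋ)=(0.170911, -0.031644) → end (x,ẋ)=(-0.124112, -1.725325)

x = -0.1241, ẋ = -1.7253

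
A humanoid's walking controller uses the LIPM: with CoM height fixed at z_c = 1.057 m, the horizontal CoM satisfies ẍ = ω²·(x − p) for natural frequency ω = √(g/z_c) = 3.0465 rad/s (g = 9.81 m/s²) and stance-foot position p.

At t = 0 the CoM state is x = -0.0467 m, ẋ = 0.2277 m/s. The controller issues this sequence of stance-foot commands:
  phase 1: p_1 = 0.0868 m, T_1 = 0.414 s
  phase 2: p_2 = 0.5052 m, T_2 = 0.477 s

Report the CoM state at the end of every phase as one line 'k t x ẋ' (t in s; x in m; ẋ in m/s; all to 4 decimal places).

phase 1: p=0.0868, T=0.414, ωT=1.261251, cosh=1.906567, sinh=1.623268; start (x,ẋ)=(-0.046700, 0.227700) → end (x,ẋ)=(-0.046401, -0.226070)
phase 2: p=0.5052, T=0.477, ωT=1.453180, cosh=2.255260, sinh=2.021435; start (x,ẋ)=(-0.046401, -0.226070) → end (x,ẋ)=(-0.888808, -3.906774)

1 0.4140 -0.0464 -0.2261
2 0.8910 -0.8888 -3.9068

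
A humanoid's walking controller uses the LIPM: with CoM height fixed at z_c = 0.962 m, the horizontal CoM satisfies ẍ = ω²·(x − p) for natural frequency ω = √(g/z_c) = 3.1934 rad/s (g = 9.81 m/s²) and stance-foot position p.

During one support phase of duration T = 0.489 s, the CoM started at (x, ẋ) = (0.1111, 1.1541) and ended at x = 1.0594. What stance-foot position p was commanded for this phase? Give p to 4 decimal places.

ωT = 3.1934·0.489 = 1.561573; cosh(ωT) = 2.488058, sinh(ωT) = 2.278252
x(T) = p + (x₀−p)·cosh(ωT) + (ẋ₀/ω)·sinh(ωT) ⇒ p·(1 − cosh) = x(T) − x₀·cosh − (ẋ₀/ω)·sinh
numerator   = 1.0594 − (0.1111)·2.488058 − (1.1541/3.1934)·2.278252 = -0.040387
denominator = 1 − 2.488058 = -1.488058
p = -0.040387 / -1.488058 = 0.0271

p = 0.0271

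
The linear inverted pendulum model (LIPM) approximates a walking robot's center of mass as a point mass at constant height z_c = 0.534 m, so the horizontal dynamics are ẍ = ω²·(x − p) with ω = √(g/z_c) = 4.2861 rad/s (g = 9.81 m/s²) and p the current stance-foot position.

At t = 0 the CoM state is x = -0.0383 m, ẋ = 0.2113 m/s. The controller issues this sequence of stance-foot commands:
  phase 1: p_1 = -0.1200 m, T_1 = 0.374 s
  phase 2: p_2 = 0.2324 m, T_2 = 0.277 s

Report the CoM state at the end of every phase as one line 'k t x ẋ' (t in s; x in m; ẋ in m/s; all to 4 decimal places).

phase 1: p=-0.1200, T=0.374, ωT=1.603001, cosh=2.584606, sinh=2.383315; start (x,ẋ)=(-0.038300, 0.211300) → end (x,ẋ)=(0.208657, 1.380703)
phase 2: p=0.2324, T=0.277, ωT=1.187250, cosh=1.791556, sinh=1.486497; start (x,ẋ)=(0.208657, 1.380703) → end (x,ẋ)=(0.668716, 2.322334)

1 0.3740 0.2087 1.3807
2 0.6510 0.6687 2.3223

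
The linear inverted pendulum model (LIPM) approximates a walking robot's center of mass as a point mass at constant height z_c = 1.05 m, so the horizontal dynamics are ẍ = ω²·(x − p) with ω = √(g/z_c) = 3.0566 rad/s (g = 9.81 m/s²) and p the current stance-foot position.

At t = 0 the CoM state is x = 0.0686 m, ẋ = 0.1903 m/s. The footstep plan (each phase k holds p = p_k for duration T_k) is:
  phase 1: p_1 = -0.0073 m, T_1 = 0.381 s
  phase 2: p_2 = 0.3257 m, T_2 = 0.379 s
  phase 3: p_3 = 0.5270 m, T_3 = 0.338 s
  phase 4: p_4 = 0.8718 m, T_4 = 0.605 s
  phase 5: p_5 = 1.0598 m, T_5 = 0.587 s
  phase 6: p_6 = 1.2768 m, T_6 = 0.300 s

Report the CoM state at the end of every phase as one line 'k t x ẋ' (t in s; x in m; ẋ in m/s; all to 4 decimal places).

1 0.3810 0.2162 0.6701
2 0.7600 0.4488 0.6919
3 1.0980 0.6810 0.8020
4 1.7030 1.0637 0.8046
5 2.2900 1.8417 2.5217
6 2.5900 2.9634 5.4729

phase 1: p=-0.0073, T=0.381, ωT=1.164565, cosh=1.758293, sinh=1.446234; start (x,ẋ)=(0.068600, 0.190300) → end (x,ẋ)=(0.216195, 0.670124)
phase 2: p=0.3257, T=0.379, ωT=1.158451, cosh=1.749485, sinh=1.435513; start (x,ẋ)=(0.216195, 0.670124) → end (x,ẋ)=(0.448842, 0.691887)
phase 3: p=0.5270, T=0.338, ωT=1.033131, cosh=1.582870, sinh=1.226979; start (x,ẋ)=(0.448842, 0.691887) → end (x,ẋ)=(0.681023, 0.802045)
phase 4: p=0.8718, T=0.605, ωT=1.849243, cosh=3.256182, sinh=3.098825; start (x,ẋ)=(0.681023, 0.802045) → end (x,ẋ)=(1.063722, 0.804593)
phase 5: p=1.0598, T=0.587, ωT=1.794224, cosh=3.090532, sinh=2.924275; start (x,ẋ)=(1.063722, 0.804593) → end (x,ẋ)=(1.841681, 2.521672)
phase 6: p=1.2768, T=0.300, ωT=0.916980, cosh=1.450724, sinh=1.051000; start (x,ẋ)=(1.841681, 2.521672) → end (x,ẋ)=(2.963353, 5.472922)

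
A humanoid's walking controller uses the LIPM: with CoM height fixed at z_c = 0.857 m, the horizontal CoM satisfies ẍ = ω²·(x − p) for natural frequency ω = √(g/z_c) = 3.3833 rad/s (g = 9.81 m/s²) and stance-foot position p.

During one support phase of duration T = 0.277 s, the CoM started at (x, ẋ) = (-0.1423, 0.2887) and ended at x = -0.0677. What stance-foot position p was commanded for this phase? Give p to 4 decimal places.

p = -0.1050

ωT = 3.3833·0.277 = 0.937174; cosh(ωT) = 1.472245, sinh(ωT) = 1.080512
x(T) = p + (x₀−p)·cosh(ωT) + (ẋ₀/ω)·sinh(ωT) ⇒ p·(1 − cosh) = x(T) − x₀·cosh − (ẋ₀/ω)·sinh
numerator   = -0.0677 − (-0.1423)·1.472245 − (0.2887/3.3833)·1.080512 = 0.049599
denominator = 1 − 1.472245 = -0.472245
p = 0.049599 / -0.472245 = -0.1050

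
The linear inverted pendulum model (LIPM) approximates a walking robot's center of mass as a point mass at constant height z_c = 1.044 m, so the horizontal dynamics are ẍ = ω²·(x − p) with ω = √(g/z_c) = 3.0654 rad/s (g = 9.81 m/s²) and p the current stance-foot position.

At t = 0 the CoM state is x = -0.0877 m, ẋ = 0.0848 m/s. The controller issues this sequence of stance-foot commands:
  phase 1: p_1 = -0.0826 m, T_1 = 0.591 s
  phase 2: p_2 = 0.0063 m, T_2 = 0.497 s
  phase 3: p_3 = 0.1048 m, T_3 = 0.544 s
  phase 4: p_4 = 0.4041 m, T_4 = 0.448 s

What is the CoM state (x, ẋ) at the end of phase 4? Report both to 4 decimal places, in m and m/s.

phase 1: p=-0.0826, T=0.591, ωT=1.811651, cosh=3.141965, sinh=2.978581; start (x,ẋ)=(-0.087700, 0.084800) → end (x,ẋ)=(-0.016226, 0.219873)
phase 2: p=0.0063, T=0.497, ωT=1.523504, cosh=2.403110, sinh=2.185163; start (x,ẋ)=(-0.016226, 0.219873) → end (x,ẋ)=(0.108904, 0.377492)
phase 3: p=0.1048, T=0.544, ωT=1.667578, cosh=2.744009, sinh=2.555306; start (x,ẋ)=(0.108904, 0.377492) → end (x,ẋ)=(0.430738, 1.067990)
phase 4: p=0.4041, T=0.448, ωT=1.373299, cosh=2.100813, sinh=1.847543; start (x,ẋ)=(0.430738, 1.067990) → end (x,ẋ)=(1.103747, 2.394508)

x = 1.1037, ẋ = 2.3945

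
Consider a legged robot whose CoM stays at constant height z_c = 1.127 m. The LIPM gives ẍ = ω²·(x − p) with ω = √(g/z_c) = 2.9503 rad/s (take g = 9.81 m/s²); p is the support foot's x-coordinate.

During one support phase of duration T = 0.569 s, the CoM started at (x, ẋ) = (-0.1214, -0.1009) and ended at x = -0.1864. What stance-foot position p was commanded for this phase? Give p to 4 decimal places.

p = -0.1346

ωT = 2.9503·0.569 = 1.678721; cosh(ωT) = 2.772654, sinh(ωT) = 2.586042
x(T) = p + (x₀−p)·cosh(ωT) + (ẋ₀/ω)·sinh(ωT) ⇒ p·(1 − cosh) = x(T) − x₀·cosh − (ẋ₀/ω)·sinh
numerator   = -0.1864 − (-0.1214)·2.772654 − (-0.1009/2.9503)·2.586042 = 0.238643
denominator = 1 − 2.772654 = -1.772654
p = 0.238643 / -1.772654 = -0.1346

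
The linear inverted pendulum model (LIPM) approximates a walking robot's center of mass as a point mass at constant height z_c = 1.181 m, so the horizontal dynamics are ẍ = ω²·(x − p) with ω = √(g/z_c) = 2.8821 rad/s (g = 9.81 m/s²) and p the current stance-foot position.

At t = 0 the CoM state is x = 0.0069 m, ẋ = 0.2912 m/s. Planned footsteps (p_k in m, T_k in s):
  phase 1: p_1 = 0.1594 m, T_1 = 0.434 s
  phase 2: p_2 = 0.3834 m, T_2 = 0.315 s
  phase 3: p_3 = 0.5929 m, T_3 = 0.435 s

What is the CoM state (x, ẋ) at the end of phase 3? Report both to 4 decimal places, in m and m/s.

x = -1.5744, ẋ = -5.9756

phase 1: p=0.1594, T=0.434, ωT=1.250831, cosh=1.889756, sinh=1.603490; start (x,ẋ)=(0.006900, 0.291200) → end (x,ẋ)=(0.033225, -0.154469)
phase 2: p=0.3834, T=0.315, ωT=0.907861, cosh=1.441201, sinh=1.037815; start (x,ẋ)=(0.033225, -0.154469) → end (x,ẋ)=(-0.176896, -1.270026)
phase 3: p=0.5929, T=0.435, ωT=1.253713, cosh=1.894386, sinh=1.608943; start (x,ẋ)=(-0.176896, -1.270026) → end (x,ẋ)=(-1.574386, -5.975564)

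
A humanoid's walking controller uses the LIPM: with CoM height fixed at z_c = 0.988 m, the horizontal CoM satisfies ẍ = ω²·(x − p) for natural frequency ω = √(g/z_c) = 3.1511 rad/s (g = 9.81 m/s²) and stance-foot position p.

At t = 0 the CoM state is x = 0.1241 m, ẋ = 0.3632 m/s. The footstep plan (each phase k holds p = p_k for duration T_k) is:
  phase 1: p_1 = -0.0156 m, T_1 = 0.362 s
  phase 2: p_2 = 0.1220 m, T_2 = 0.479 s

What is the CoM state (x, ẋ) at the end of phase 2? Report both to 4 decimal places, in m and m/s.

x = 1.6009, ẋ = 4.7506

phase 1: p=-0.0156, T=0.362, ωT=1.140698, cosh=1.724274, sinh=1.404678; start (x,ẋ)=(0.124100, 0.363200) → end (x,ẋ)=(0.387186, 1.244608)
phase 2: p=0.1220, T=0.479, ωT=1.509377, cosh=2.372479, sinh=2.151432; start (x,ẋ)=(0.387186, 1.244608) → end (x,ẋ)=(1.600912, 4.750603)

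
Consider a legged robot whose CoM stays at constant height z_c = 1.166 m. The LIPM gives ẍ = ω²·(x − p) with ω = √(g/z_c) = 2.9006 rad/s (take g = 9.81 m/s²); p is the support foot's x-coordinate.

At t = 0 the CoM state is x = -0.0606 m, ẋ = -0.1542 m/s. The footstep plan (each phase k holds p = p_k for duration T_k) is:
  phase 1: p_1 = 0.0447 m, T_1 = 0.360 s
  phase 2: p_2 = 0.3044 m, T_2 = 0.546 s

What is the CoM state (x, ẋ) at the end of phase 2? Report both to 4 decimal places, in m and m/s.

phase 1: p=0.0447, T=0.360, ωT=1.044216, cosh=1.596569, sinh=1.244601; start (x,ẋ)=(-0.060600, -0.154200) → end (x,ẋ)=(-0.189583, -0.626333)
phase 2: p=0.3044, T=0.546, ωT=1.583728, cosh=2.539148, sinh=2.333939; start (x,ẋ)=(-0.189583, -0.626333) → end (x,ẋ)=(-1.453870, -4.934534)

x = -1.4539, ẋ = -4.9345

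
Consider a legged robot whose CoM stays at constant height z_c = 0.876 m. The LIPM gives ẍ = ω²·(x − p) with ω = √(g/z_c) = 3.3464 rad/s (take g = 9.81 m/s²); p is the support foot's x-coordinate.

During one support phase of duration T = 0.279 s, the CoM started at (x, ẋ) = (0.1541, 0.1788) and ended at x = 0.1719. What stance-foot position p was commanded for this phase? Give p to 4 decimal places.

p = 0.2388

ωT = 3.3464·0.279 = 0.933646; cosh(ωT) = 1.468442, sinh(ωT) = 1.075324
x(T) = p + (x₀−p)·cosh(ωT) + (ẋ₀/ω)·sinh(ωT) ⇒ p·(1 − cosh) = x(T) − x₀·cosh − (ẋ₀/ω)·sinh
numerator   = 0.1719 − (0.1541)·1.468442 − (0.1788/3.3464)·1.075324 = -0.111842
denominator = 1 − 1.468442 = -0.468442
p = -0.111842 / -0.468442 = 0.2388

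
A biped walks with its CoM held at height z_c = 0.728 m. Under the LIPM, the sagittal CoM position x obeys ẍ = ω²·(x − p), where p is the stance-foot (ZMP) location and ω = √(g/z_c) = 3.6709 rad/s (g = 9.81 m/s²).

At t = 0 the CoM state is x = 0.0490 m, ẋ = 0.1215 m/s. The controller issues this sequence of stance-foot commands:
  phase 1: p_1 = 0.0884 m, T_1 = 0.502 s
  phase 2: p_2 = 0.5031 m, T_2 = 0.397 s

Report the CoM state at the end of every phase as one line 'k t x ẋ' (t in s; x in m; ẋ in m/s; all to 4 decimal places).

1 0.5020 0.0628 -0.0520
2 0.8990 -0.5224 -3.4003

phase 1: p=0.0884, T=0.502, ωT=1.842792, cosh=3.236258, sinh=3.077883; start (x,ẋ)=(0.049000, 0.121500) → end (x,ẋ)=(0.062764, -0.051960)
phase 2: p=0.5031, T=0.397, ωT=1.457347, cosh=2.263703, sinh=2.030850; start (x,ẋ)=(0.062764, -0.051960) → end (x,ẋ)=(-0.522436, -3.400348)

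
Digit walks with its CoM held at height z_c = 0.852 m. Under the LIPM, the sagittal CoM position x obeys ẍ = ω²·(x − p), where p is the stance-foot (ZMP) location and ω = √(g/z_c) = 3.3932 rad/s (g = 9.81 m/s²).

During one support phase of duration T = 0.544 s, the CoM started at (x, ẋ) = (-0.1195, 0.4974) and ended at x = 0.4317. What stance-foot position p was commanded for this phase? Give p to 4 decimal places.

p = -0.1634

ωT = 3.3932·0.544 = 1.845901; cosh(ωT) = 3.245843, sinh(ωT) = 3.087960
x(T) = p + (x₀−p)·cosh(ωT) + (ẋ₀/ω)·sinh(ωT) ⇒ p·(1 − cosh) = x(T) − x₀·cosh − (ẋ₀/ω)·sinh
numerator   = 0.4317 − (-0.1195)·3.245843 − (0.4974/3.3932)·3.087960 = 0.366923
denominator = 1 − 3.245843 = -2.245843
p = 0.366923 / -2.245843 = -0.1634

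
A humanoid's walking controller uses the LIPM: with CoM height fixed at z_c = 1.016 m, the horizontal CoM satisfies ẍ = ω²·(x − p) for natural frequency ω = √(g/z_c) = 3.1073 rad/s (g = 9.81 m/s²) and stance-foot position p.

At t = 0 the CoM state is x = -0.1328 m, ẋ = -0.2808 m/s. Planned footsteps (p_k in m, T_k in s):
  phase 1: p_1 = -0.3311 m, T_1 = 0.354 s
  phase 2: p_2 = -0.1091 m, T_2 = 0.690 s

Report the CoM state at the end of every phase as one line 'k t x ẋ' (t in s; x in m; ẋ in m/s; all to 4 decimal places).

phase 1: p=-0.3311, T=0.354, ωT=1.099984, cosh=1.668497, sinh=1.335621; start (x,ẋ)=(-0.132800, -0.280800) → end (x,ẋ)=(-0.120934, 0.354466)
phase 2: p=-0.1091, T=0.690, ωT=2.144037, cosh=4.325500, sinh=4.208319; start (x,ẋ)=(-0.120934, 0.354466) → end (x,ẋ)=(0.319776, 1.378492)

1 0.3540 -0.1209 0.3545
2 1.0440 0.3198 1.3785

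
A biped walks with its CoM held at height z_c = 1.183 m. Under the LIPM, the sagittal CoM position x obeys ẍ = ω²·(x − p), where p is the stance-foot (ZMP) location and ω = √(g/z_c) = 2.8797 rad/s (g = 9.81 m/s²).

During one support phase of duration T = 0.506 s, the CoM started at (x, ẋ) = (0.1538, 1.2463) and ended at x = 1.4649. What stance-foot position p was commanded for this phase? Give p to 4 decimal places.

p = -0.1885

ωT = 2.8797·0.506 = 1.457128; cosh(ωT) = 2.263258, sinh(ωT) = 2.030354
x(T) = p + (x₀−p)·cosh(ωT) + (ẋ₀/ω)·sinh(ωT) ⇒ p·(1 − cosh) = x(T) − x₀·cosh − (ẋ₀/ω)·sinh
numerator   = 1.4649 − (0.1538)·2.263258 − (1.2463/2.8797)·2.030354 = 0.238098
denominator = 1 − 2.263258 = -1.263258
p = 0.238098 / -1.263258 = -0.1885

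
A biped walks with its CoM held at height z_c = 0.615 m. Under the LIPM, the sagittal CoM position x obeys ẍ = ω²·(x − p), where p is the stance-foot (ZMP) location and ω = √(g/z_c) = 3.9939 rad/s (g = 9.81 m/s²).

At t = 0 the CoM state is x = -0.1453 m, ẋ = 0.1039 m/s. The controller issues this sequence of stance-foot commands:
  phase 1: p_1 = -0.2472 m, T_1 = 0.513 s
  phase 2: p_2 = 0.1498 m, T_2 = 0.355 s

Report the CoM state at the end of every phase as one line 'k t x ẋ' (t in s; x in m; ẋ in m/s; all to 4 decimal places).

phase 1: p=-0.2472, T=0.513, ωT=2.048871, cosh=3.944007, sinh=3.815127; start (x,ẋ)=(-0.145300, 0.103900) → end (x,ẋ)=(0.253944, 1.962457)
phase 2: p=0.1498, T=0.355, ωT=1.417834, cosh=2.185205, sinh=1.942967; start (x,ẋ)=(0.253944, 1.962457) → end (x,ẋ)=(1.332078, 5.096525)

1 0.5130 0.2539 1.9625
2 0.8680 1.3321 5.0965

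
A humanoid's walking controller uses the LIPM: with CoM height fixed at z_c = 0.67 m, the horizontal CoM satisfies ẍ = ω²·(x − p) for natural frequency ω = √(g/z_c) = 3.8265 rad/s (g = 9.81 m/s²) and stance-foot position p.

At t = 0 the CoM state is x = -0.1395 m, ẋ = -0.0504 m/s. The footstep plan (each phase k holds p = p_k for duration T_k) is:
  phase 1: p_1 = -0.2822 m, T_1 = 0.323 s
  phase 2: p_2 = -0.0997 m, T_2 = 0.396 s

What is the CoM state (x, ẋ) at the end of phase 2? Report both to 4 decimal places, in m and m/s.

phase 1: p=-0.2822, T=0.323, ωT=1.235959, cosh=1.866118, sinh=1.575562; start (x,ẋ)=(-0.139500, -0.050400) → end (x,ẋ)=(-0.036657, 0.766270)
phase 2: p=-0.0997, T=0.396, ωT=1.515294, cosh=2.385251, sinh=2.165508; start (x,ẋ)=(-0.036657, 0.766270) → end (x,ẋ)=(0.484323, 2.350138)

x = 0.4843, ẋ = 2.3501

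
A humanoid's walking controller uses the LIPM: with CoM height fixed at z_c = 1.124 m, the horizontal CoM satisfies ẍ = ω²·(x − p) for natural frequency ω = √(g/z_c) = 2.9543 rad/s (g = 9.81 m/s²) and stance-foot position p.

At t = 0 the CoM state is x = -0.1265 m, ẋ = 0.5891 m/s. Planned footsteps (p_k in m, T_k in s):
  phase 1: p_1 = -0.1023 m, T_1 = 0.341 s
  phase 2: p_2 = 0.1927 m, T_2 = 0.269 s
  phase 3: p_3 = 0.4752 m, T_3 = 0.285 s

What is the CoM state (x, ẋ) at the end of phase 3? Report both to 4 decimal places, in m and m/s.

x = 0.5246, ẋ = 0.7221

phase 1: p=-0.1023, T=0.341, ωT=1.007416, cosh=1.551839, sinh=1.186678; start (x,ẋ)=(-0.126500, 0.589100) → end (x,ẋ)=(0.096774, 0.829348)
phase 2: p=0.1927, T=0.269, ωT=0.794707, cosh=1.332753, sinh=0.881039; start (x,ẋ)=(0.096774, 0.829348) → end (x,ẋ)=(0.312185, 0.855634)
phase 3: p=0.4752, T=0.285, ωT=0.841975, cosh=1.375903, sinh=0.945044; start (x,ẋ)=(0.312185, 0.855634) → end (x,ẋ)=(0.524614, 0.722140)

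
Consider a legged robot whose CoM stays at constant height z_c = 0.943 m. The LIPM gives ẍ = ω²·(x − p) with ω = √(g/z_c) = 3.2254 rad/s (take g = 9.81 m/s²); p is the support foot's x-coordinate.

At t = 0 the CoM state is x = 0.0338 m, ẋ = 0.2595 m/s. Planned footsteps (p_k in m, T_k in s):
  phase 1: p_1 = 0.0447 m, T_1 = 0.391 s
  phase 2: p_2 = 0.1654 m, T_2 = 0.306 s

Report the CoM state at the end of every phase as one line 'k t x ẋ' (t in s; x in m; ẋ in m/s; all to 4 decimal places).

1 0.3910 0.1545 0.4376
2 0.6970 0.3055 0.6281

phase 1: p=0.0447, T=0.391, ωT=1.261131, cosh=1.906373, sinh=1.623040; start (x,ẋ)=(0.033800, 0.259500) → end (x,ẋ)=(0.154502, 0.437643)
phase 2: p=0.1654, T=0.306, ωT=0.986972, cosh=1.527901, sinh=1.155198; start (x,ẋ)=(0.154502, 0.437643) → end (x,ẋ)=(0.305494, 0.628071)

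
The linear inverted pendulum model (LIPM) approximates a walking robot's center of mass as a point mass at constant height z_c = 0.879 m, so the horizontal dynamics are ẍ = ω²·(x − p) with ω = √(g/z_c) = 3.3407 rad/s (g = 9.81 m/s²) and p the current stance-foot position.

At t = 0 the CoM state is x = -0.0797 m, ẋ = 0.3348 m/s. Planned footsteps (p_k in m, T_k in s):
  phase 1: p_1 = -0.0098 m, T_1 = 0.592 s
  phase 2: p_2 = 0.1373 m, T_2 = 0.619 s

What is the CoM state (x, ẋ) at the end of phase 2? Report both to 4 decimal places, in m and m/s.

phase 1: p=-0.0098, T=0.592, ωT=1.977694, cosh=3.682226, sinh=3.543838; start (x,ẋ)=(-0.079700, 0.334800) → end (x,ẋ)=(0.087971, 0.405270)
phase 2: p=0.1373, T=0.619, ωT=2.067893, cosh=4.017299, sinh=3.890847; start (x,ẋ)=(0.087971, 0.405270) → end (x,ẋ)=(0.411139, 0.986900)

x = 0.4111, ẋ = 0.9869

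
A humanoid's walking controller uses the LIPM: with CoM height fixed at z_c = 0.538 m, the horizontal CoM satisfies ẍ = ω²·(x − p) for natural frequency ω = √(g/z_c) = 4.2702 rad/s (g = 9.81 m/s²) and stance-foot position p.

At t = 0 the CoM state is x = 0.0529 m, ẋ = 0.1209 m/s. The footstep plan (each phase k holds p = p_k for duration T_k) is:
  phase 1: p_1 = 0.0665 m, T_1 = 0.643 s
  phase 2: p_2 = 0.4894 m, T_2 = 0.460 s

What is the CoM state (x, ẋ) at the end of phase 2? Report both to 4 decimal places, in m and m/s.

x = -0.2311, ẋ = -2.8218

phase 1: p=0.0665, T=0.643, ωT=2.745739, cosh=7.820158, sinh=7.755957; start (x,ẋ)=(0.052900, 0.120900) → end (x,ẋ)=(0.179736, 0.495032)
phase 2: p=0.4894, T=0.460, ωT=1.964292, cosh=3.635059, sinh=3.494804; start (x,ẋ)=(0.179736, 0.495032) → end (x,ẋ)=(-0.231103, -2.821799)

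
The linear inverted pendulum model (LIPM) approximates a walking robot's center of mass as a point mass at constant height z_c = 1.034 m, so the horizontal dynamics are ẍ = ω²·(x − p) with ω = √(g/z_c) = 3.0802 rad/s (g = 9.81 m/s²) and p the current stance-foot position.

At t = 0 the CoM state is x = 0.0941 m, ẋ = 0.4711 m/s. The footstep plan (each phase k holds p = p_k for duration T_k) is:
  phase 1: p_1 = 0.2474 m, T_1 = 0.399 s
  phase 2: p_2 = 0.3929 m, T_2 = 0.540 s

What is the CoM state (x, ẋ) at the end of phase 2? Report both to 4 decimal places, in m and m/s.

x = -0.0165, ẋ = -1.1237

phase 1: p=0.2474, T=0.399, ωT=1.229000, cosh=1.855197, sinh=1.562612; start (x,ẋ)=(0.094100, 0.471100) → end (x,ẋ)=(0.201991, 0.136126)
phase 2: p=0.3929, T=0.540, ωT=1.663308, cosh=2.733124, sinh=2.543613; start (x,ẋ)=(0.201991, 0.136126) → end (x,ẋ)=(-0.016465, -1.123688)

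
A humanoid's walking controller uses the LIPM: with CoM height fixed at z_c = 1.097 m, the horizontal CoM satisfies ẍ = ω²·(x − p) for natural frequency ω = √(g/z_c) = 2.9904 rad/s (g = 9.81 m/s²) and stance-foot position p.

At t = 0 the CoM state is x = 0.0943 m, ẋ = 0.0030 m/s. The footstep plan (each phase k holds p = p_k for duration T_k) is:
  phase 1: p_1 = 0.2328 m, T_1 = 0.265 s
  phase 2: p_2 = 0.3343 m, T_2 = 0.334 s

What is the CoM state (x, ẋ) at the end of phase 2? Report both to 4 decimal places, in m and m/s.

x = -0.2461, ẋ = -1.5542

phase 1: p=0.2328, T=0.265, ωT=0.792456, cosh=1.330773, sinh=0.878042; start (x,ẋ)=(0.094300, 0.003000) → end (x,ẋ)=(0.049369, -0.359667)
phase 2: p=0.3343, T=0.334, ωT=0.998794, cosh=1.541664, sinh=1.173340; start (x,ẋ)=(0.049369, -0.359667) → end (x,ẋ)=(-0.246090, -1.554239)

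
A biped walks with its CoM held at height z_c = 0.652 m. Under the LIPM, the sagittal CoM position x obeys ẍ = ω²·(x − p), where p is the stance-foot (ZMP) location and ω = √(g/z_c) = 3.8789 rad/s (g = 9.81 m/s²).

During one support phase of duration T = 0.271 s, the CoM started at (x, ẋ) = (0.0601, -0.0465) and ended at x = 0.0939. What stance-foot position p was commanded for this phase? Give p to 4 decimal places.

p = -0.0206

ωT = 3.8789·0.271 = 1.051182; cosh(ωT) = 1.605277, sinh(ωT) = 1.255753
x(T) = p + (x₀−p)·cosh(ωT) + (ẋ₀/ω)·sinh(ωT) ⇒ p·(1 − cosh) = x(T) − x₀·cosh − (ẋ₀/ω)·sinh
numerator   = 0.0939 − (0.0601)·1.605277 − (-0.0465/3.8789)·1.255753 = 0.012477
denominator = 1 − 1.605277 = -0.605277
p = 0.012477 / -0.605277 = -0.0206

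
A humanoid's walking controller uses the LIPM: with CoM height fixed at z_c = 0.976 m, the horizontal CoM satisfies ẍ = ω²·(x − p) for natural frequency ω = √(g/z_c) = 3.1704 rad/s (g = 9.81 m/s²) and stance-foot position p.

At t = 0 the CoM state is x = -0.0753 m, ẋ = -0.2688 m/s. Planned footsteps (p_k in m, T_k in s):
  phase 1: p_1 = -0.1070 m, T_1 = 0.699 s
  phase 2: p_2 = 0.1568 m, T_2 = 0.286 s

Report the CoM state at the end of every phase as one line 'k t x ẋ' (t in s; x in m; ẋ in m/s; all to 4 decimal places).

1 0.6990 -0.3441 -0.7919
2 0.9850 -0.8233 -2.7859

phase 1: p=-0.1070, T=0.699, ωT=2.216110, cosh=4.640306, sinh=4.531274; start (x,ẋ)=(-0.075300, -0.268800) → end (x,ẋ)=(-0.344083, -0.791914)
phase 2: p=0.1568, T=0.286, ωT=0.906734, cosh=1.440032, sinh=1.036191; start (x,ẋ)=(-0.344083, -0.791914) → end (x,ẋ)=(-0.823311, -2.785852)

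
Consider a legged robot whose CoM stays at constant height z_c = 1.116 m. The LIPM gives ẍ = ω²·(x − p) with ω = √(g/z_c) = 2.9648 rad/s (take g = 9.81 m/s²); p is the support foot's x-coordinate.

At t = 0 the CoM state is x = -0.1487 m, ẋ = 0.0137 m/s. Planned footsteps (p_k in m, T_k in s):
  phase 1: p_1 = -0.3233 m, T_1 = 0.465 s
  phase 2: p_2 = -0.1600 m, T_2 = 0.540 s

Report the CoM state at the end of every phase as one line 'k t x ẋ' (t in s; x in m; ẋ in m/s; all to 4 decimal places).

phase 1: p=-0.3233, T=0.465, ωT=1.378632, cosh=2.110695, sinh=1.858772; start (x,ẋ)=(-0.148700, 0.013700) → end (x,ẋ)=(0.053817, 0.991118)
phase 2: p=-0.1600, T=0.540, ωT=1.600992, cosh=2.579822, sinh=2.378126; start (x,ẋ)=(0.053817, 0.991118) → end (x,ẋ)=(1.186604, 4.064457)

1 0.4650 0.0538 0.9911
2 1.0050 1.1866 4.0645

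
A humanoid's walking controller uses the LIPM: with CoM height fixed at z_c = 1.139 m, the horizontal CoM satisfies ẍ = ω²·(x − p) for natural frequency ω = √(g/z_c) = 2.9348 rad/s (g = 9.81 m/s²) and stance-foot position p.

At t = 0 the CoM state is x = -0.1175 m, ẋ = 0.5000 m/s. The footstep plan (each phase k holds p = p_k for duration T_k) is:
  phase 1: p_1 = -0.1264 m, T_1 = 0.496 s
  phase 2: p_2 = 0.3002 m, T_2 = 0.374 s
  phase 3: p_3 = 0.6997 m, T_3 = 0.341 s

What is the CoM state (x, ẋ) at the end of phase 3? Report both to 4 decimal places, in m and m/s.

x = 1.4485, ẋ = 2.7957

phase 1: p=-0.1264, T=0.496, ωT=1.455661, cosh=2.260281, sinh=2.027035; start (x,ẋ)=(-0.117500, 0.500000) → end (x,ẋ)=(0.239061, 1.183086)
phase 2: p=0.3002, T=0.374, ωT=1.097615, cosh=1.665338, sinh=1.331672; start (x,ẋ)=(0.239061, 1.183086) → end (x,ẋ)=(0.735211, 1.731296)
phase 3: p=0.6997, T=0.341, ωT=1.000767, cosh=1.543982, sinh=1.176385; start (x,ẋ)=(0.735211, 1.731296) → end (x,ẋ)=(1.448501, 2.795690)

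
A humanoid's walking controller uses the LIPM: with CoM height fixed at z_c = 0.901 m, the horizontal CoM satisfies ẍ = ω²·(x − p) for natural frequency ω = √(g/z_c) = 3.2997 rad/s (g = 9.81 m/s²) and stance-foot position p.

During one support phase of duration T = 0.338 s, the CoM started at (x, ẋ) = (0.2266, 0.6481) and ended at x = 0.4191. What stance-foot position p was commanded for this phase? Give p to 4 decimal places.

ωT = 3.2997·0.338 = 1.115299; cosh(ωT) = 1.689148, sinh(ωT) = 1.361331
x(T) = p + (x₀−p)·cosh(ωT) + (ẋ₀/ω)·sinh(ωT) ⇒ p·(1 − cosh) = x(T) − x₀·cosh − (ẋ₀/ω)·sinh
numerator   = 0.4191 − (0.2266)·1.689148 − (0.6481/3.2997)·1.361331 = -0.231042
denominator = 1 − 1.689148 = -0.689148
p = -0.231042 / -0.689148 = 0.3353

p = 0.3353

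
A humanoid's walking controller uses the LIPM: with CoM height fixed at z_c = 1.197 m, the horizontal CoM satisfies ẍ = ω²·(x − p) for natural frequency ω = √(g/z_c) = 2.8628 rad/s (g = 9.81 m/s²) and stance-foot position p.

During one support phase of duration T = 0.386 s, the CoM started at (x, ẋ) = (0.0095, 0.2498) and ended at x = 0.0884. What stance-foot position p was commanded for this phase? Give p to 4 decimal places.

ωT = 2.8628·0.386 = 1.105041; cosh(ωT) = 1.675273, sinh(ωT) = 1.344075
x(T) = p + (x₀−p)·cosh(ωT) + (ẋ₀/ω)·sinh(ωT) ⇒ p·(1 − cosh) = x(T) − x₀·cosh − (ẋ₀/ω)·sinh
numerator   = 0.0884 − (0.0095)·1.675273 − (0.2498/2.8628)·1.344075 = -0.044795
denominator = 1 − 1.675273 = -0.675273
p = -0.044795 / -0.675273 = 0.0663

p = 0.0663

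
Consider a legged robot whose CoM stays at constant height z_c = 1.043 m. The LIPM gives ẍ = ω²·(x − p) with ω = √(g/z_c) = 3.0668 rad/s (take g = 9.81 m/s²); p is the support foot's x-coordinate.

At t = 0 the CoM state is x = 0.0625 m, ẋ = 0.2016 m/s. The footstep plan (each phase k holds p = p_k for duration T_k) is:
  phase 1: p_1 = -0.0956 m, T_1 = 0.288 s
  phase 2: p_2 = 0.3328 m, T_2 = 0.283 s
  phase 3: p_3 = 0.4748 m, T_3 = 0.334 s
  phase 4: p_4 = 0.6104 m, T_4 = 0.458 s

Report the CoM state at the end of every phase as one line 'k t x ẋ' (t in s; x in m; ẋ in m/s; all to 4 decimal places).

phase 1: p=-0.0956, T=0.288, ωT=0.883238, cosh=1.416081, sinh=1.002639; start (x,ẋ)=(0.062500, 0.201600) → end (x,ẋ)=(0.194192, 0.771623)
phase 2: p=0.3328, T=0.283, ωT=0.867904, cosh=1.400872, sinh=0.981042; start (x,ẋ)=(0.194192, 0.771623) → end (x,ẋ)=(0.385463, 0.663921)
phase 3: p=0.4748, T=0.334, ωT=1.024311, cosh=1.572110, sinh=1.213066; start (x,ẋ)=(0.385463, 0.663921) → end (x,ẋ)=(0.596965, 0.711403)
phase 4: p=0.6104, T=0.458, ωT=1.404594, cosh=2.159670, sinh=1.914204; start (x,ẋ)=(0.596965, 0.711403) → end (x,ẋ)=(1.025421, 1.457527)

1 0.2880 0.1942 0.7716
2 0.5710 0.3855 0.6639
3 0.9050 0.5970 0.7114
4 1.3630 1.0254 1.4575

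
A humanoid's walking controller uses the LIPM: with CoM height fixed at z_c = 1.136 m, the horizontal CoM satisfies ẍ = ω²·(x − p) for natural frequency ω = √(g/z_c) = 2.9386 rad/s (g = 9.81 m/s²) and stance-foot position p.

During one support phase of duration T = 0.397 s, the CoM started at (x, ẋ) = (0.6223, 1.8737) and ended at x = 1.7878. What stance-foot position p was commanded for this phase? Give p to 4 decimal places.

p = 0.3057

ωT = 2.9386·0.397 = 1.166624; cosh(ωT) = 1.761275, sinh(ωT) = 1.449859
x(T) = p + (x₀−p)·cosh(ωT) + (ẋ₀/ω)·sinh(ωT) ⇒ p·(1 − cosh) = x(T) − x₀·cosh − (ẋ₀/ω)·sinh
numerator   = 1.7878 − (0.6223)·1.761275 − (1.8737/2.9386)·1.449859 = -0.232696
denominator = 1 − 1.761275 = -0.761275
p = -0.232696 / -0.761275 = 0.3057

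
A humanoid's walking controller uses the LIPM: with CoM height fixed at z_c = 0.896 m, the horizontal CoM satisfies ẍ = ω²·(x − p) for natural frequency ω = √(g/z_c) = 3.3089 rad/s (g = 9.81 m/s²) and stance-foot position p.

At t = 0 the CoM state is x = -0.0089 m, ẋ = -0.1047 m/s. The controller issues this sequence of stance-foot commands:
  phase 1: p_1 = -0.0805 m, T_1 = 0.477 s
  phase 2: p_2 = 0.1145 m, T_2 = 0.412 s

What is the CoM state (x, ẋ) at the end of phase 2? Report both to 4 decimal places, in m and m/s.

x = 0.0897, ẋ = 0.0649

phase 1: p=-0.0805, T=0.477, ωT=1.578345, cosh=2.526623, sinh=2.320306; start (x,ẋ)=(-0.008900, -0.104700) → end (x,ẋ)=(0.026987, 0.285183)
phase 2: p=0.1145, T=0.412, ωT=1.363267, cosh=2.082383, sinh=1.826559; start (x,ẋ)=(0.026987, 0.285183) → end (x,ẋ)=(0.089690, 0.064942)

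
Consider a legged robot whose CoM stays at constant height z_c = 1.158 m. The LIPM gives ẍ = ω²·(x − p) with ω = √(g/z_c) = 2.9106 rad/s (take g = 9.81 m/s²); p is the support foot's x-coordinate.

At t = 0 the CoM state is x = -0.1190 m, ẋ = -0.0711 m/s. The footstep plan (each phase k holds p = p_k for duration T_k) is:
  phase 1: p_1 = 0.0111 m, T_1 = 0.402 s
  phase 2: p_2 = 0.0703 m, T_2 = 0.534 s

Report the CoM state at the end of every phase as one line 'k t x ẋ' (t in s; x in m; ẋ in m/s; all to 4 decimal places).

1 0.4020 -0.2543 -0.6769
2 0.9360 -1.2574 -3.8080

phase 1: p=0.0111, T=0.402, ωT=1.170061, cosh=1.766269, sinh=1.455921; start (x,ẋ)=(-0.119000, -0.071100) → end (x,ẋ)=(-0.254257, -0.676894)
phase 2: p=0.0703, T=0.534, ωT=1.554260, cosh=2.471466, sinh=2.260120; start (x,ẋ)=(-0.254257, -0.676894) → end (x,ẋ)=(-1.257448, -3.807954)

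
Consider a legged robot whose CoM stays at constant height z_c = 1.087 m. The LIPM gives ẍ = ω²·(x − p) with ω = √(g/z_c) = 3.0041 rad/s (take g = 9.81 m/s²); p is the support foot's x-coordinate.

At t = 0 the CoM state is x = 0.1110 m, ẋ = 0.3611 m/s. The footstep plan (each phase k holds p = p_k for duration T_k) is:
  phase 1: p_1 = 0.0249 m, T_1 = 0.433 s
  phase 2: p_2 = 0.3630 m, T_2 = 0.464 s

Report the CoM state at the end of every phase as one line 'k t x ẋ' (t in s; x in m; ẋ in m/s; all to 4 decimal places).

1 0.4330 0.3990 1.1519
2 0.8970 1.1653 2.6690

phase 1: p=0.0249, T=0.433, ωT=1.300775, cosh=1.972232, sinh=1.699911; start (x,ẋ)=(0.111000, 0.361100) → end (x,ẋ)=(0.399043, 1.151860)
phase 2: p=0.3630, T=0.464, ωT=1.393902, cosh=2.139327, sinh=1.891222; start (x,ẋ)=(0.399043, 1.151860) → end (x,ẋ)=(1.165256, 2.668977)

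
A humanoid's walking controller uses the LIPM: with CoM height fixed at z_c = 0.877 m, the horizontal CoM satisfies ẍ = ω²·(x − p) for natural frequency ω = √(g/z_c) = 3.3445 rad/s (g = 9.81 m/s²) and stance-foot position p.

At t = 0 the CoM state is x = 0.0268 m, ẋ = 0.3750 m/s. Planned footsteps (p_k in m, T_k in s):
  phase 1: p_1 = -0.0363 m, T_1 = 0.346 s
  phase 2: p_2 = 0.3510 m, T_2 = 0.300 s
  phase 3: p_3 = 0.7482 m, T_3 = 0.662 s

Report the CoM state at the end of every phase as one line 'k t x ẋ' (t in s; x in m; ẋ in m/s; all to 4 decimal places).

phase 1: p=-0.0363, T=0.346, ωT=1.157197, cosh=1.747685, sinh=1.433319; start (x,ẋ)=(0.026800, 0.375000) → end (x,ẋ)=(0.234689, 0.957867)
phase 2: p=0.3510, T=0.300, ωT=1.003350, cosh=1.547026, sinh=1.180377; start (x,ẋ)=(0.234689, 0.957867) → end (x,ẋ)=(0.509124, 1.022676)
phase 3: p=0.7482, T=0.662, ωT=2.214059, cosh=4.631024, sinh=4.521768; start (x,ẋ)=(0.509124, 1.022676) → end (x,ẋ)=(1.023694, 1.120483)

1 0.3460 0.2347 0.9579
2 0.6460 0.5091 1.0227
3 1.3080 1.0237 1.1205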